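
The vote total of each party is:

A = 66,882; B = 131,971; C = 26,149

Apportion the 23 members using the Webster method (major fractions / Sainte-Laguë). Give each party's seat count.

Standard divisor 225002/23 ≈ 9782.696; standard quotas: A 6.837, B 13.490, C 2.673.
Rounding to the nearest integer gives A 7, B 13, C 3 — total 23, matching the house size, so no adjustment is needed.

A=7; B=13; C=3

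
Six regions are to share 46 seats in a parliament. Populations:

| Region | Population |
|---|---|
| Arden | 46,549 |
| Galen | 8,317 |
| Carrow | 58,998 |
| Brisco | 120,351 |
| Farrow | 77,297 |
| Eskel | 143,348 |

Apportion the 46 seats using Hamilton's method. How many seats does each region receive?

Arden: 5, Galen: 1, Carrow: 6, Brisco: 12, Farrow: 8, Eskel: 14

The standard divisor is 454860/46 ≈ 9888.261.
Standard quotas: Arden 4.7075, Galen 0.8411, Carrow 5.9665, Brisco 12.1711, Farrow 7.8170, Eskel 14.4968.
Lower quotas: Arden 4, Galen 0, Carrow 5, Brisco 12, Farrow 7, Eskel 14 (sum 42, leaving 4 seats).
Remainders in descending order: Carrow 0.9665, Galen 0.8411, Farrow 0.8170, Arden 0.7075, Eskel 0.4968, Brisco 0.1711.
Largest remainders: Carrow, Galen, Farrow, Arden receive the extra seats.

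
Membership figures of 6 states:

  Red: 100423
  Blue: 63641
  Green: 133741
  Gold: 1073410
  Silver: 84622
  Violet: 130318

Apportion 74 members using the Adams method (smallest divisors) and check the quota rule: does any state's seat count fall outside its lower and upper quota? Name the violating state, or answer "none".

Gold

Standard quotas: Red 4.685, Blue 2.969, Green 6.240, Gold 50.079, Silver 3.948, Violet 6.080.
Adams allocation: Red 5, Blue 3, Green 7, Gold 49, Silver 4, Violet 6.
Gold has quota 50.079 (lower 50, upper 51) but receives 49 — outside the quota interval.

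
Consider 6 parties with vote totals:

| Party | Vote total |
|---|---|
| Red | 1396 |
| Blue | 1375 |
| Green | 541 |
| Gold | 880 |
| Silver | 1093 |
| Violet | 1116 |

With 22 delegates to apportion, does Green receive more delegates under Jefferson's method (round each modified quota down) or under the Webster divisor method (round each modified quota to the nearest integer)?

Jefferson: Red 5, Blue 5, Green 1, Gold 3, Silver 4, Violet 4.
Webster: Red 5, Blue 4, Green 2, Gold 3, Silver 4, Violet 4.
Green gets 1 under Jefferson and 2 under Webster.

Webster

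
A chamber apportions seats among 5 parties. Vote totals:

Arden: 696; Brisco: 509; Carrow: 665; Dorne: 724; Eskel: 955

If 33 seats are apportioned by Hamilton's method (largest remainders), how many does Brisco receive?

5

Total 3549; standard divisor 3549/33 ≈ 107.545.
Standard quotas: Arden 6.472, Brisco 4.733, Carrow 6.183, Dorne 6.732, Eskel 8.880.
Lower quotas: Arden 6, Brisco 4, Carrow 6, Dorne 6, Eskel 8 (sum 30, leaving 3 seats).
Remainders in descending order: Eskel 0.880, Brisco 0.733, Dorne 0.732, Arden 0.472, Carrow 0.183.
Largest remainders: Eskel, Brisco, Dorne receive the extra seats.
Brisco receives 5.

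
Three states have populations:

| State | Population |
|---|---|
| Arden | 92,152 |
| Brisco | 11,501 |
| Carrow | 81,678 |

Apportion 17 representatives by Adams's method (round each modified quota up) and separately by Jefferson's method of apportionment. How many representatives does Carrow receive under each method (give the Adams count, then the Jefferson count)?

Adams: Arden 8, Brisco 1, Carrow 8.
Jefferson: Arden 9, Brisco 1, Carrow 7.
Carrow gets 8 under Adams and 7 under Jefferson.

8 and 7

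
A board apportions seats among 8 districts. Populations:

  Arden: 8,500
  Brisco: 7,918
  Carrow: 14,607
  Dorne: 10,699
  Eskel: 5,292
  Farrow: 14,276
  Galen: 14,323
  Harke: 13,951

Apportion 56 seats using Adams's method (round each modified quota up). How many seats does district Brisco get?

Standard divisor 89566/56 ≈ 1599.393; standard quotas: Arden 5.315, Brisco 4.951, Carrow 9.133, Dorne 6.689, Eskel 3.309, Farrow 8.926, Galen 8.955, Harke 8.723.
Rounding up gives 6, 5, 10, 7, 4, 9, 9, 9 = 59 seats, so the divisor must be adjusted.
With modified divisor 1750: modified quotas Arden 4.857, Brisco 4.525, Carrow 8.347, Dorne 6.114, Eskel 3.024, Farrow 8.158, Galen 8.185, Harke 7.972.
Rounding up: Arden 5, Brisco 5, Carrow 9, Dorne 7, Eskel 4, Farrow 9, Galen 9, Harke 8 (total 56).
Brisco receives 5.

5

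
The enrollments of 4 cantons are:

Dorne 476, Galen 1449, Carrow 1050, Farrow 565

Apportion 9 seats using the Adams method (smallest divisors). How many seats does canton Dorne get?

1

Standard divisor 3540/9 ≈ 393.333; standard quotas: Dorne 1.210, Galen 3.684, Carrow 2.669, Farrow 1.436.
Rounding up gives 2, 4, 3, 2 = 11 seats, so the divisor must be adjusted.
With modified divisor 500: modified quotas Dorne 0.952, Galen 2.898, Carrow 2.100, Farrow 1.130.
Rounding up: Dorne 1, Galen 3, Carrow 3, Farrow 2 (total 9).
Dorne receives 1.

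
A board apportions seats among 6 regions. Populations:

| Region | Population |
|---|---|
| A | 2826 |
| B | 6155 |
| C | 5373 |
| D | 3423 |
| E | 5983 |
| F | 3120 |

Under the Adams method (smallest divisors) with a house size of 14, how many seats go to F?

Standard divisor 26880/14 ≈ 1920; standard quotas: A 1.472, B 3.206, C 2.798, D 1.783, E 3.116, F 1.625.
Rounding up gives 2, 4, 3, 2, 4, 2 = 17 seats, so the divisor must be adjusted.
With modified divisor 2760: modified quotas A 1.024, B 2.230, C 1.947, D 1.240, E 2.168, F 1.130.
Rounding up: A 2, B 3, C 2, D 2, E 3, F 2 (total 14).
F receives 2.

2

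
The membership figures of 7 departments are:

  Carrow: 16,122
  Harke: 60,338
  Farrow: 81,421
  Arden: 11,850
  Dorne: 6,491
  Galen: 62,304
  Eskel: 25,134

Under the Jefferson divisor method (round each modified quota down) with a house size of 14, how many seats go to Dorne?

Standard divisor 263660/14 ≈ 18832.857; standard quotas: Carrow 0.856, Harke 3.204, Farrow 4.323, Arden 0.629, Dorne 0.345, Galen 3.308, Eskel 1.335.
Rounding down gives 0, 3, 4, 0, 0, 3, 1 = 11 seats, so the divisor must be adjusted.
With modified divisor 15300: modified quotas Carrow 1.054, Harke 3.944, Farrow 5.322, Arden 0.775, Dorne 0.424, Galen 4.072, Eskel 1.643.
Rounding down: Carrow 1, Harke 3, Farrow 5, Arden 0, Dorne 0, Galen 4, Eskel 1 (total 14).
Dorne receives 0.

0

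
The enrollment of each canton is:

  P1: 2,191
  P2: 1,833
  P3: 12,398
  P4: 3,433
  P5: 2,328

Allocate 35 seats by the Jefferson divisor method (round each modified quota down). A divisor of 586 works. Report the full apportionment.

P1 3; P2 3; P3 21; P4 5; P5 3

With modified divisor 586: modified quotas P1 3.739, P2 3.128, P3 21.157, P4 5.858, P5 3.973.
Rounding down: P1 3, P2 3, P3 21, P4 5, P5 3 (total 35).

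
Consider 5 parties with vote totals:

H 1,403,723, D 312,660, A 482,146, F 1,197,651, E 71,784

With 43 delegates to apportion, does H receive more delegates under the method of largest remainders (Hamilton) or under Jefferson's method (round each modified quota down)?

Hamilton: H 17, D 4, A 6, F 15, E 1.
Jefferson: H 18, D 4, A 6, F 15, E 0.
H gets 17 under Hamilton and 18 under Jefferson.

Jefferson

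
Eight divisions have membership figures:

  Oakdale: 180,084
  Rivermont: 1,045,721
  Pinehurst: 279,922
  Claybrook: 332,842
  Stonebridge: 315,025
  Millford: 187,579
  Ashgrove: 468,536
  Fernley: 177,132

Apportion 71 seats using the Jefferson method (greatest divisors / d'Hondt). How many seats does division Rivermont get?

26

Standard divisor 2986841/71 ≈ 42068.183; standard quotas: Oakdale 4.281, Rivermont 24.858, Pinehurst 6.654, Claybrook 7.912, Stonebridge 7.488, Millford 4.459, Ashgrove 11.138, Fernley 4.211.
Rounding down gives 4, 24, 6, 7, 7, 4, 11, 4 = 67 seats, so the divisor must be adjusted.
With modified divisor 39700: modified quotas Oakdale 4.536, Rivermont 26.341, Pinehurst 7.051, Claybrook 8.384, Stonebridge 7.935, Millford 4.725, Ashgrove 11.802, Fernley 4.462.
Rounding down: Oakdale 4, Rivermont 26, Pinehurst 7, Claybrook 8, Stonebridge 7, Millford 4, Ashgrove 11, Fernley 4 (total 71).
Rivermont receives 26.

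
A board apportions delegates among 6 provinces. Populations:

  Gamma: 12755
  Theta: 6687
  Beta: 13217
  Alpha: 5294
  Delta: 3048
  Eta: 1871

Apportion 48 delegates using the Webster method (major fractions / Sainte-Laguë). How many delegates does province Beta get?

Standard divisor 42872/48 ≈ 893.167; standard quotas: Gamma 14.281, Theta 7.487, Beta 14.798, Alpha 5.927, Delta 3.413, Eta 2.095.
Rounding to the nearest integer gives 14, 7, 15, 6, 3, 2 = 47 seats, so the divisor must be adjusted.
With modified divisor 886: modified quotas Gamma 14.396, Theta 7.547, Beta 14.918, Alpha 5.975, Delta 3.440, Eta 2.112.
Rounding to the nearest integer: Gamma 14, Theta 8, Beta 15, Alpha 6, Delta 3, Eta 2 (total 48).
Beta receives 15.

15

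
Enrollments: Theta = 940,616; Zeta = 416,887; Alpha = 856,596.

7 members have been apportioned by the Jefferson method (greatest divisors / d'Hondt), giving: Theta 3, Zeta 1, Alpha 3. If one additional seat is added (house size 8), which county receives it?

Theta

Priority for the next seat is population ÷ (current seats + 1).
Priorities: Theta 235154.000, Zeta 208443.500, Alpha 214149.000.
Highest priority: Theta.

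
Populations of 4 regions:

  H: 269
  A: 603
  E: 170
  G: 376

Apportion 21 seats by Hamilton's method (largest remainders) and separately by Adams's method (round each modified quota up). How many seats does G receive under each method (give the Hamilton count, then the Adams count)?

Hamilton: H 4, A 9, E 2, G 6.
Adams: H 4, A 9, E 3, G 5.
G gets 6 under Hamilton and 5 under Adams.

6 and 5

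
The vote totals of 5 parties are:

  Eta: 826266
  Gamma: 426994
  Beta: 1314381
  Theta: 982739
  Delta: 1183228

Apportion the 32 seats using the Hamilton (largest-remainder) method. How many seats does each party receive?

Eta 5, Gamma 3, Beta 9, Theta 7, Delta 8

Total 4733608; standard divisor 4733608/32 ≈ 147925.25.
Standard quotas: Eta 5.5857, Gamma 2.8866, Beta 8.8854, Theta 6.6435, Delta 7.9988.
Lower quotas: Eta 5, Gamma 2, Beta 8, Theta 6, Delta 7 (sum 28, leaving 4 seats).
Remainders in descending order: Delta 0.9988, Gamma 0.8866, Beta 0.8854, Theta 0.6435, Eta 0.5857.
Largest remainders: Delta, Gamma, Beta, Theta receive the extra seats.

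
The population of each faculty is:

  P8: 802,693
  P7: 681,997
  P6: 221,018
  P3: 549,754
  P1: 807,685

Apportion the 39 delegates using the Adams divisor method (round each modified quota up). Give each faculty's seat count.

P8 10, P7 9, P6 3, P3 7, P1 10

Standard divisor 3063147/39 ≈ 78542.231; standard quotas: P8 10.220, P7 8.683, P6 2.814, P3 6.999, P1 10.283.
Rounding up gives 11, 9, 3, 7, 11 = 41 seats, so the divisor must be adjusted.
With modified divisor 83000: modified quotas P8 9.671, P7 8.217, P6 2.663, P3 6.624, P1 9.731.
Rounding up: P8 10, P7 9, P6 3, P3 7, P1 10 (total 39).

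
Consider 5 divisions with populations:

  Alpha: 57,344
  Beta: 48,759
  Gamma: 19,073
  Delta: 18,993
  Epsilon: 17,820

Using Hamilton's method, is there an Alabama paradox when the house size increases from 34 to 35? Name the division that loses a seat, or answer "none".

none

At 34 seats: Alpha 12, Beta 10, Gamma 4, Delta 4, Epsilon 4.
At 35 seats: Alpha 12, Beta 11, Gamma 4, Delta 4, Epsilon 4.
No division's allocation decreased.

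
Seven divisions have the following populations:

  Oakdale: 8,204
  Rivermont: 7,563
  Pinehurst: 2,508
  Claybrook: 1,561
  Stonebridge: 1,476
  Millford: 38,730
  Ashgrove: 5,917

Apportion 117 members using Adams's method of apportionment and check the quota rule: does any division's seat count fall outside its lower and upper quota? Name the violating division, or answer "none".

Standard quotas: Oakdale 14.552, Rivermont 13.415, Pinehurst 4.449, Claybrook 2.769, Stonebridge 2.618, Millford 68.700, Ashgrove 10.496.
Adams allocation: Oakdale 15, Rivermont 13, Pinehurst 5, Claybrook 3, Stonebridge 3, Millford 67, Ashgrove 11.
Millford has quota 68.700 (lower 68, upper 69) but receives 67 — outside the quota interval.

Millford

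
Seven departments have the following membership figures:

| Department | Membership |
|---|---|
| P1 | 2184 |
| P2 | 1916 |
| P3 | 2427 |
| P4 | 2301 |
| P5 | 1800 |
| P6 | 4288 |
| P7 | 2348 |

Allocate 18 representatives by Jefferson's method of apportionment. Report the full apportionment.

Standard divisor 17264/18 ≈ 959.111; standard quotas: P1 2.277, P2 1.998, P3 2.530, P4 2.399, P5 1.877, P6 4.471, P7 2.448.
Rounding down gives 2, 1, 2, 2, 1, 4, 2 = 14 seats, so the divisor must be adjusted.
With modified divisor 800: modified quotas P1 2.730, P2 2.395, P3 3.034, P4 2.876, P5 2.250, P6 5.360, P7 2.935.
Rounding down: P1 2, P2 2, P3 3, P4 2, P5 2, P6 5, P7 2 (total 18).

P1=2, P2=2, P3=3, P4=2, P5=2, P6=5, P7=2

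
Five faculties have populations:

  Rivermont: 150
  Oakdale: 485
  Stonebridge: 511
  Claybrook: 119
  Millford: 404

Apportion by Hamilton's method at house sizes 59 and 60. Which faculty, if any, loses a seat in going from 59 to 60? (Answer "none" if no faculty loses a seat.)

At 59 seats: Rivermont 6, Oakdale 17, Stonebridge 18, Claybrook 4, Millford 14.
At 60 seats: Rivermont 5, Oakdale 18, Stonebridge 18, Claybrook 4, Millford 15.
Rivermont drops from 6 to 5.

Rivermont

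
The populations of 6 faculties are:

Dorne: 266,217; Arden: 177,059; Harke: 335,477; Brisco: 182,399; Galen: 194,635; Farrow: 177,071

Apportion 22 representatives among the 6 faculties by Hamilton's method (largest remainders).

Standard divisor: 1332858 ÷ 22 ≈ 60584.455.
Standard quotas: Dorne 4.3941, Arden 2.9225, Harke 5.5373, Brisco 3.0107, Galen 3.2126, Farrow 2.9227.
Lower quotas: Dorne 4, Arden 2, Harke 5, Brisco 3, Galen 3, Farrow 2 (sum 19, leaving 3 seats).
Remainders in descending order: Farrow 0.9227, Arden 0.9225, Harke 0.5373, Dorne 0.3941, Galen 0.2126, Brisco 0.0107.
Largest remainders: Farrow, Arden, Harke receive the extra seats.

Dorne: 4, Arden: 3, Harke: 6, Brisco: 3, Galen: 3, Farrow: 3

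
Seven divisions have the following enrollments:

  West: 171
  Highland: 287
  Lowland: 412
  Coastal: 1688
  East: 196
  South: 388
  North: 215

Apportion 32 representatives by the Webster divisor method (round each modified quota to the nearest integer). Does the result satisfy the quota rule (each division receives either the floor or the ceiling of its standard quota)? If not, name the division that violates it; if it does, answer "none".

Coastal

Standard quotas: West 1.630, Highland 2.736, Lowland 3.927, Coastal 16.091, East 1.868, South 3.699, North 2.049.
Webster allocation: West 2, Highland 3, Lowland 4, Coastal 15, East 2, South 4, North 2.
Coastal has quota 16.091 (lower 16, upper 17) but receives 15 — outside the quota interval.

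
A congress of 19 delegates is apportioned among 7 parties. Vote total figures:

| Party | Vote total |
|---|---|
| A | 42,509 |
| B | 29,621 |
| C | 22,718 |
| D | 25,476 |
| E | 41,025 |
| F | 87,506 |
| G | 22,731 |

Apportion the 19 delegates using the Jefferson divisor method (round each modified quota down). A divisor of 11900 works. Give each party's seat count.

A=3; B=2; C=1; D=2; E=3; F=7; G=1

With modified divisor 11900: modified quotas A 3.572, B 2.489, C 1.909, D 2.141, E 3.447, F 7.353, G 1.910.
Rounding down: A 3, B 2, C 1, D 2, E 3, F 7, G 1 (total 19).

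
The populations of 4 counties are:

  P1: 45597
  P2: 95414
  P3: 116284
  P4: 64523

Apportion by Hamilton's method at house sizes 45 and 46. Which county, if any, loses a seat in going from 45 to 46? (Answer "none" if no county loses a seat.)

At 45 seats: P1 7, P2 13, P3 16, P4 9.
At 46 seats: P1 6, P2 14, P3 17, P4 9.
P1 drops from 7 to 6.

P1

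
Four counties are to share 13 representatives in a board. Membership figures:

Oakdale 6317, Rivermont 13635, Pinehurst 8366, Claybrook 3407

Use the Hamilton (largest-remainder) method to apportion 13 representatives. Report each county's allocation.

Standard divisor: 31725 ÷ 13 ≈ 2440.385.
Standard quotas: Oakdale 2.5885, Rivermont 5.5872, Pinehurst 3.4281, Claybrook 1.3961.
Lower quotas: Oakdale 2, Rivermont 5, Pinehurst 3, Claybrook 1 (sum 11, leaving 2 seats).
Remainders in descending order: Oakdale 0.5885, Rivermont 0.5872, Pinehurst 0.4281, Claybrook 0.3961.
The surplus seats go to Oakdale, Rivermont.

Oakdale 3, Rivermont 6, Pinehurst 3, Claybrook 1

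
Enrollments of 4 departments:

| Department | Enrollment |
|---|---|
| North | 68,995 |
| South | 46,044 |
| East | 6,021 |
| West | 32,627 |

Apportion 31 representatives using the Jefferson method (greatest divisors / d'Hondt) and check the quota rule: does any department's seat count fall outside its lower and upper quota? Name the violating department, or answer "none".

none

Standard quotas: North 13.917, South 9.287, East 1.214, West 6.581.
Jefferson allocation: North 14, South 9, East 1, West 7.
Every allocation lies between the lower and upper quota.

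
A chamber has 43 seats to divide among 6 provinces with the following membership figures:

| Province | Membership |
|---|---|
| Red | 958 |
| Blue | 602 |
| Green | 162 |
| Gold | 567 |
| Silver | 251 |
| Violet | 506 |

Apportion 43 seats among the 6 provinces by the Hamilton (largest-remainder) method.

Total 3046; standard divisor 3046/43 ≈ 70.837.
Standard quotas: Red 13.524, Blue 8.498, Green 2.287, Gold 8.004, Silver 3.543, Violet 7.143.
Lower quotas: Red 13, Blue 8, Green 2, Gold 8, Silver 3, Violet 7 (sum 41, leaving 2 seats).
Remainders in descending order: Silver 0.543, Red 0.524, Blue 0.498, Green 0.287, Violet 0.143, Gold 0.004.
The surplus seats go to Silver, Red.

Red=14; Blue=8; Green=2; Gold=8; Silver=4; Violet=7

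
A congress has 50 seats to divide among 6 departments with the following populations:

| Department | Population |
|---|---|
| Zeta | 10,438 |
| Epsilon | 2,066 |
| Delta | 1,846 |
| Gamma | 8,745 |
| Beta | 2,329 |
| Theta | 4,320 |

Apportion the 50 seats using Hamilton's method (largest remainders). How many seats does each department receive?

Zeta 18, Epsilon 3, Delta 3, Gamma 15, Beta 4, Theta 7

Standard divisor: 29744 ÷ 50 ≈ 594.88.
Standard quotas: Zeta 17.5464, Epsilon 3.4730, Delta 3.1031, Gamma 14.7004, Beta 3.9151, Theta 7.2620.
Lower quotas: Zeta 17, Epsilon 3, Delta 3, Gamma 14, Beta 3, Theta 7 (sum 47, leaving 3 seats).
Remainders in descending order: Beta 0.9151, Gamma 0.7004, Zeta 0.5464, Epsilon 0.4730, Theta 0.2620, Delta 0.1031.
The surplus seats go to Beta, Gamma, Zeta.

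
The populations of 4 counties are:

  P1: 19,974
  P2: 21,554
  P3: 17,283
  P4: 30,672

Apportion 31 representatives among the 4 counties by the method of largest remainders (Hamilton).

The standard divisor is 89483/31 ≈ 2886.548.
Standard quotas: P1 6.9197, P2 7.4670, P3 5.9874, P4 10.6258.
Lower quotas: P1 6, P2 7, P3 5, P4 10 (sum 28, leaving 3 seats).
Remainders in descending order: P3 0.9874, P1 0.9197, P4 0.6258, P2 0.4670.
The surplus seats go to P3, P1, P4.

P1=7; P2=7; P3=6; P4=11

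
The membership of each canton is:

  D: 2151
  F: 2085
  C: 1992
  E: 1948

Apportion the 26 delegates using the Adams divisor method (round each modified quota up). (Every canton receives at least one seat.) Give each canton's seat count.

Standard divisor 8176/26 ≈ 314.462; standard quotas: D 6.840, F 6.630, C 6.335, E 6.195.
Rounding up gives 7, 7, 7, 7 = 28 seats, so the divisor must be adjusted.
With modified divisor 340: modified quotas D 6.326, F 6.132, C 5.859, E 5.729.
Rounding up: D 7, F 7, C 6, E 6 (total 26).

D=7; F=7; C=6; E=6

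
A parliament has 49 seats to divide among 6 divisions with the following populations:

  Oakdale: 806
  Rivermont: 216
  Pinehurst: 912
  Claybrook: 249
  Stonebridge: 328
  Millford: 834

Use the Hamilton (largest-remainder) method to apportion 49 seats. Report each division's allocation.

The standard divisor is 3345/49 ≈ 68.265.
Standard quotas: Oakdale 11.807, Rivermont 3.164, Pinehurst 13.360, Claybrook 3.648, Stonebridge 4.805, Millford 12.217.
Lower quotas: Oakdale 11, Rivermont 3, Pinehurst 13, Claybrook 3, Stonebridge 4, Millford 12 (sum 46, leaving 3 seats).
Remainders in descending order: Oakdale 0.807, Stonebridge 0.805, Claybrook 0.648, Pinehurst 0.360, Millford 0.217, Rivermont 0.164.
The surplus seats go to Oakdale, Stonebridge, Claybrook.

Oakdale 12; Rivermont 3; Pinehurst 13; Claybrook 4; Stonebridge 5; Millford 12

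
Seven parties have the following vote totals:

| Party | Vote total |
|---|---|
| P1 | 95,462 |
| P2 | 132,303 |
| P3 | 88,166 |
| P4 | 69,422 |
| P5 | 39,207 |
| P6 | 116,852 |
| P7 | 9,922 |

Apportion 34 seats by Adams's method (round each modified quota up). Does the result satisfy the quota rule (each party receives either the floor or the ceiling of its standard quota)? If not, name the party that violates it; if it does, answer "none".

Standard quotas: P1 5.887, P2 8.159, P3 5.437, P4 4.281, P5 2.418, P6 7.206, P7 0.612.
Adams allocation: P1 6, P2 8, P3 5, P4 4, P5 3, P6 7, P7 1.
Every allocation lies between the lower and upper quota.

none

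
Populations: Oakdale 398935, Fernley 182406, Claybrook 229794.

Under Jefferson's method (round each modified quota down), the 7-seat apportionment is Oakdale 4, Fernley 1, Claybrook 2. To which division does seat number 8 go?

Priority for the next seat is population ÷ (current seats + 1).
Priorities: Oakdale 79787.000, Fernley 91203.000, Claybrook 76598.000.
Highest priority: Fernley.

Fernley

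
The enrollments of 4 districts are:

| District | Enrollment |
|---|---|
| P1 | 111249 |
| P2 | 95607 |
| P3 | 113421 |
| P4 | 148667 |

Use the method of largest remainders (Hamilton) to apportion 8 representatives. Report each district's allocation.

P1=2, P2=2, P3=2, P4=2

Total 468944; standard divisor 468944/8 = 58618.
Standard quotas: P1 1.8979, P2 1.6310, P3 1.9349, P4 2.5362.
Lower quotas: P1 1, P2 1, P3 1, P4 2 (sum 5, leaving 3 seats).
Remainders in descending order: P3 0.9349, P1 0.8979, P2 0.6310, P4 0.5362.
The surplus seats go to P3, P1, P2.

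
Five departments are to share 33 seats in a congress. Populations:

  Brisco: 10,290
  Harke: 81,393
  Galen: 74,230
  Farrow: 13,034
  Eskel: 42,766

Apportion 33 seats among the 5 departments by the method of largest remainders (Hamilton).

The standard divisor is 221713/33 ≈ 6718.576.
Standard quotas: Brisco 1.5316, Harke 12.1146, Galen 11.0485, Farrow 1.9400, Eskel 6.3653.
Lower quotas: Brisco 1, Harke 12, Galen 11, Farrow 1, Eskel 6 (sum 31, leaving 2 seats).
Remainders in descending order: Farrow 0.9400, Brisco 0.5316, Eskel 0.3653, Harke 0.1146, Galen 0.0485.
The surplus seats go to Farrow, Brisco.

Brisco 2, Harke 12, Galen 11, Farrow 2, Eskel 6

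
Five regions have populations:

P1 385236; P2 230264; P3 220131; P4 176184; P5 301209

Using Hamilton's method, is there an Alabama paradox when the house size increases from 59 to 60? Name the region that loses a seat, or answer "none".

none

At 59 seats: P1 17, P2 10, P3 10, P4 8, P5 14.
At 60 seats: P1 18, P2 10, P3 10, P4 8, P5 14.
No region's allocation decreased.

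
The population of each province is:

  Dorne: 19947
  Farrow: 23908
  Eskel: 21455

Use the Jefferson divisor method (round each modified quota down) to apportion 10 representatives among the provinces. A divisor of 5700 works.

Dorne 3, Farrow 4, Eskel 3

With modified divisor 5700: modified quotas Dorne 3.499, Farrow 4.194, Eskel 3.764.
Rounding down: Dorne 3, Farrow 4, Eskel 3 (total 10).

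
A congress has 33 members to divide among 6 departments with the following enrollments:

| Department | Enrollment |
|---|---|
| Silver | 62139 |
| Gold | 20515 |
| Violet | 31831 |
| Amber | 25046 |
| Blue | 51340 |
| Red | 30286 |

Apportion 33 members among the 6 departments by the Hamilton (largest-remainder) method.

Total 221157; standard divisor 221157/33 ≈ 6701.727.
Standard quotas: Silver 9.2721, Gold 3.0612, Violet 4.7497, Amber 3.7372, Blue 7.6607, Red 4.5191.
Lower quotas: Silver 9, Gold 3, Violet 4, Amber 3, Blue 7, Red 4 (sum 30, leaving 3 seats).
Remainders in descending order: Violet 0.7497, Amber 0.7372, Blue 0.6607, Red 0.5191, Silver 0.2721, Gold 0.0612.
The surplus seats go to Violet, Amber, Blue.

Silver=9, Gold=3, Violet=5, Amber=4, Blue=8, Red=4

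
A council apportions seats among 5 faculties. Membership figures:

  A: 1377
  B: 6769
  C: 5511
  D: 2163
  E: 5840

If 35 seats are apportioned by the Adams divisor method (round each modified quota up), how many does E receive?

9

Standard divisor 21660/35 ≈ 618.857; standard quotas: A 2.225, B 10.938, C 8.905, D 3.495, E 9.437.
Rounding up gives 3, 11, 9, 4, 10 = 37 seats, so the divisor must be adjusted.
With modified divisor 680: modified quotas A 2.025, B 9.954, C 8.104, D 3.181, E 8.588.
Rounding up: A 3, B 10, C 9, D 4, E 9 (total 35).
E receives 9.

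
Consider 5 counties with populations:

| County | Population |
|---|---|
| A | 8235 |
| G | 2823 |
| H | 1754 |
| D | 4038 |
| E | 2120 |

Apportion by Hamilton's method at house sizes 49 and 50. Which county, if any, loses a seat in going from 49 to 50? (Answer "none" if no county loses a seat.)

At 49 seats: A 21, G 7, H 5, D 10, E 6.
At 50 seats: A 22, G 7, H 5, D 11, E 5.
E drops from 6 to 5.

E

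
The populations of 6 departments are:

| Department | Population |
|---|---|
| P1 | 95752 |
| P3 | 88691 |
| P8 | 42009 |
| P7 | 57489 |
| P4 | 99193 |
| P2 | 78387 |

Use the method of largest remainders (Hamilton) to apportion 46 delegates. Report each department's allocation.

P1 9, P3 9, P8 4, P7 6, P4 10, P2 8

Total 461521; standard divisor 461521/46 ≈ 10033.065.
Standard quotas: P1 9.5436, P3 8.8399, P8 4.1871, P7 5.7300, P4 9.8866, P2 7.8129.
Lower quotas: P1 9, P3 8, P8 4, P7 5, P4 9, P2 7 (sum 42, leaving 4 seats).
Remainders in descending order: P4 0.8866, P3 0.8399, P2 0.8129, P7 0.7300, P1 0.5436, P8 0.1871.
Largest remainders: P4, P3, P2, P7 receive the extra seats.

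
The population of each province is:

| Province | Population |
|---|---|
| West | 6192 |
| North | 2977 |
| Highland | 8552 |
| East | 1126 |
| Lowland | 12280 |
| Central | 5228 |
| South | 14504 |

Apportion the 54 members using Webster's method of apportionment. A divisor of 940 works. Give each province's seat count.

West: 7, North: 3, Highland: 9, East: 1, Lowland: 13, Central: 6, South: 15

With modified divisor 940: modified quotas West 6.587, North 3.167, Highland 9.098, East 1.198, Lowland 13.064, Central 5.562, South 15.430.
Rounding to the nearest integer: West 7, North 3, Highland 9, East 1, Lowland 13, Central 6, South 15 (total 54).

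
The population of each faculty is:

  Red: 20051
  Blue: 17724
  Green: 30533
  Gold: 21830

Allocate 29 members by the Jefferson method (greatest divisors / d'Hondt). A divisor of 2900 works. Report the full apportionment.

With modified divisor 2900: modified quotas Red 6.914, Blue 6.112, Green 10.529, Gold 7.528.
Rounding down: Red 6, Blue 6, Green 10, Gold 7 (total 29).

Red 6, Blue 6, Green 10, Gold 7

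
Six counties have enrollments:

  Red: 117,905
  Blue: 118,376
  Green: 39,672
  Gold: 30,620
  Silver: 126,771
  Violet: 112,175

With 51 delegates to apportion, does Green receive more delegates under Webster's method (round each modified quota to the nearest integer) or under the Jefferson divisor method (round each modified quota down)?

Webster: Red 11, Blue 11, Green 4, Gold 3, Silver 12, Violet 10.
Jefferson: Red 11, Blue 11, Green 3, Gold 3, Silver 12, Violet 11.
Green gets 4 under Webster and 3 under Jefferson.

Webster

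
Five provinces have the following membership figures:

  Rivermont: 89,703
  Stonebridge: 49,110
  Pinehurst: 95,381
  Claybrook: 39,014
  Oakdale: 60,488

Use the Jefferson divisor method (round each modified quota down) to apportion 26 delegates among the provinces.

Rivermont 7; Stonebridge 4; Pinehurst 7; Claybrook 3; Oakdale 5

Standard divisor 333696/26 ≈ 12834.462; standard quotas: Rivermont 6.989, Stonebridge 3.826, Pinehurst 7.432, Claybrook 3.040, Oakdale 4.713.
Rounding down gives 6, 3, 7, 3, 4 = 23 seats, so the divisor must be adjusted.
With modified divisor 12000: modified quotas Rivermont 7.475, Stonebridge 4.093, Pinehurst 7.948, Claybrook 3.251, Oakdale 5.041.
Rounding down: Rivermont 7, Stonebridge 4, Pinehurst 7, Claybrook 3, Oakdale 5 (total 26).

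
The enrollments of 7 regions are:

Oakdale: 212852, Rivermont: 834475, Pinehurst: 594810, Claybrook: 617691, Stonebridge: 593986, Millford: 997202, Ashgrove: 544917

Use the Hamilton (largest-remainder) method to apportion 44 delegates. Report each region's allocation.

Oakdale 2, Rivermont 8, Pinehurst 6, Claybrook 6, Stonebridge 6, Millford 10, Ashgrove 6

The standard divisor is 4395933/44 ≈ 99907.568.
Standard quotas: Oakdale 2.1305, Rivermont 8.3525, Pinehurst 5.9536, Claybrook 6.1826, Stonebridge 5.9454, Millford 9.9812, Ashgrove 5.4542.
Lower quotas: Oakdale 2, Rivermont 8, Pinehurst 5, Claybrook 6, Stonebridge 5, Millford 9, Ashgrove 5 (sum 40, leaving 4 seats).
Remainders in descending order: Millford 0.9812, Pinehurst 0.9536, Stonebridge 0.9454, Ashgrove 0.4542, Rivermont 0.3525, Claybrook 0.1826, Oakdale 0.1305.
The surplus seats go to Millford, Pinehurst, Stonebridge, Ashgrove.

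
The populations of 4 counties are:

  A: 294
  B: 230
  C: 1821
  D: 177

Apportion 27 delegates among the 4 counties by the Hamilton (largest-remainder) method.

The standard divisor is 2522/27 ≈ 93.407.
Standard quotas: A 3.148, B 2.462, C 19.495, D 1.895.
Lower quotas: A 3, B 2, C 19, D 1 (sum 25, leaving 2 seats).
Remainders in descending order: D 0.895, C 0.495, B 0.462, A 0.148.
Largest remainders: D, C receive the extra seats.

A: 3, B: 2, C: 20, D: 2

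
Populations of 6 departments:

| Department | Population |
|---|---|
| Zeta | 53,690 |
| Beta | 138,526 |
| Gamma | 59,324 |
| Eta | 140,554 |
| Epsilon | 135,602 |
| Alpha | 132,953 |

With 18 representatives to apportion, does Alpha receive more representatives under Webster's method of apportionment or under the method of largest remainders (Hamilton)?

Webster: Zeta 1, Beta 4, Gamma 2, Eta 4, Epsilon 4, Alpha 3.
Hamilton: Zeta 1, Beta 4, Gamma 1, Eta 4, Epsilon 4, Alpha 4.
Alpha gets 3 under Webster and 4 under Hamilton.

Hamilton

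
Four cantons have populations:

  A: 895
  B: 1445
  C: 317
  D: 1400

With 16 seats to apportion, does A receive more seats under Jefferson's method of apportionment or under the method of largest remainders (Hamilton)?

Jefferson: A 3, B 6, C 1, D 6.
Hamilton: A 4, B 6, C 1, D 5.
A gets 3 under Jefferson and 4 under Hamilton.

Hamilton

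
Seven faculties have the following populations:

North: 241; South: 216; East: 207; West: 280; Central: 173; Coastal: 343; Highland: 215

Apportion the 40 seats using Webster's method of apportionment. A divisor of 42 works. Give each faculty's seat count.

With modified divisor 42: modified quotas North 5.738, South 5.143, East 4.929, West 6.667, Central 4.119, Coastal 8.167, Highland 5.119.
Rounding to the nearest integer: North 6, South 5, East 5, West 7, Central 4, Coastal 8, Highland 5 (total 40).

North 6, South 5, East 5, West 7, Central 4, Coastal 8, Highland 5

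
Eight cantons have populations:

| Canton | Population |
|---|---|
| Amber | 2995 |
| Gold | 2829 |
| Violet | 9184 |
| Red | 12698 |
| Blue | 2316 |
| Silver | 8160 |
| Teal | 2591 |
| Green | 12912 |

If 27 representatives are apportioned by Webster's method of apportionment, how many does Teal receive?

Standard divisor 53685/27 ≈ 1988.333; standard quotas: Amber 1.506, Gold 1.423, Violet 4.619, Red 6.386, Blue 1.165, Silver 4.104, Teal 1.303, Green 6.494.
Rounding to the nearest integer gives 2, 1, 5, 6, 1, 4, 1, 6 = 26 seats, so the divisor must be adjusted.
With modified divisor 1970: modified quotas Amber 1.520, Gold 1.436, Violet 4.662, Red 6.446, Blue 1.176, Silver 4.142, Teal 1.315, Green 6.554.
Rounding to the nearest integer: Amber 2, Gold 1, Violet 5, Red 6, Blue 1, Silver 4, Teal 1, Green 7 (total 27).
Teal receives 1.

1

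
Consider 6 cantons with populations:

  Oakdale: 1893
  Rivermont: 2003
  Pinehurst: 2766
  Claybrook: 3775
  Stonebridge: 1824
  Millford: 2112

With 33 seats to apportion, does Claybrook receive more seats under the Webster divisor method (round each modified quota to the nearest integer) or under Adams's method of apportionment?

Webster

Webster: Oakdale 4, Rivermont 5, Pinehurst 6, Claybrook 9, Stonebridge 4, Millford 5.
Adams: Oakdale 5, Rivermont 5, Pinehurst 6, Claybrook 8, Stonebridge 4, Millford 5.
Claybrook gets 9 under Webster and 8 under Adams.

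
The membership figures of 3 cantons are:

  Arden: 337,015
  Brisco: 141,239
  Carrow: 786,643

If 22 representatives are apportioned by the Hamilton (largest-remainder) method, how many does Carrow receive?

14

The standard divisor is 1264897/22 ≈ 57495.318.
Standard quotas: Arden 5.8616, Brisco 2.4565, Carrow 13.6819.
Lower quotas: Arden 5, Brisco 2, Carrow 13 (sum 20, leaving 2 seats).
Remainders in descending order: Arden 0.8616, Carrow 0.6819, Brisco 0.4565.
Largest remainders: Arden, Carrow receive the extra seats.
Carrow receives 14.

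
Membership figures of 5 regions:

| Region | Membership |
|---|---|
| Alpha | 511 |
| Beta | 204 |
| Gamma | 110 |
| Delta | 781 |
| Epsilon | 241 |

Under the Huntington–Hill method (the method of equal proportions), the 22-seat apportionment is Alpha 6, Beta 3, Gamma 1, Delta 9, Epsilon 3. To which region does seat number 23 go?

Priority for the next seat is population ÷ (√(s·(s+1))).
Priorities: Alpha 78.849, Beta 58.890, Gamma 77.782, Delta 82.325, Epsilon 69.571.
Highest priority: Delta.

Delta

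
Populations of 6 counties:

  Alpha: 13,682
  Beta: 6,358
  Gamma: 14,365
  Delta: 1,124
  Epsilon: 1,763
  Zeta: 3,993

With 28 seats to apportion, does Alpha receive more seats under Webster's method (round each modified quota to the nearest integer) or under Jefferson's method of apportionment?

Webster: Alpha 9, Beta 4, Gamma 10, Delta 1, Epsilon 1, Zeta 3.
Jefferson: Alpha 10, Beta 4, Gamma 10, Delta 0, Epsilon 1, Zeta 3.
Alpha gets 9 under Webster and 10 under Jefferson.

Jefferson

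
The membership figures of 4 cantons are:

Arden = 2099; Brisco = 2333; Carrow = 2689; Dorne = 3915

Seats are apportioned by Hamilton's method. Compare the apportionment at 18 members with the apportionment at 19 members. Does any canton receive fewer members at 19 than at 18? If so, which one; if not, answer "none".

At 18 seats: Arden 4, Brisco 4, Carrow 4, Dorne 6.
At 19 seats: Arden 3, Brisco 4, Carrow 5, Dorne 7.
Arden drops from 4 to 3.

Arden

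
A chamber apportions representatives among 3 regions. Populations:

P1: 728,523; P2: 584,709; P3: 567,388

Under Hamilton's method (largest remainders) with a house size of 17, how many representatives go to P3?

Standard divisor: 1880620 ÷ 17 ≈ 110624.706.
Standard quotas: P1 6.5855, P2 5.2855, P3 5.1289.
Lower quotas: P1 6, P2 5, P3 5 (sum 16, leaving 1 seat).
Remainders in descending order: P1 0.5855, P2 0.2855, P3 0.1289.
Largest remainder: P1 receives the extra seat.
P3 receives 5.

5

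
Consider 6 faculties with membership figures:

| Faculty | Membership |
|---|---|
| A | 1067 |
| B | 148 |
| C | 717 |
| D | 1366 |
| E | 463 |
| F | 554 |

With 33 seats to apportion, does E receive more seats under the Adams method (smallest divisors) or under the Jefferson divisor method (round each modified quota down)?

Adams: A 8, B 2, C 5, D 10, E 4, F 4.
Jefferson: A 8, B 1, C 6, D 11, E 3, F 4.
E gets 4 under Adams and 3 under Jefferson.

Adams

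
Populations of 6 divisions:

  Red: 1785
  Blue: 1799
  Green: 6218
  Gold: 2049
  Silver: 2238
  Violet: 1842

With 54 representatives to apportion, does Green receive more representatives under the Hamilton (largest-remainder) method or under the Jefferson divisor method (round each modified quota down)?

Hamilton: Red 6, Blue 6, Green 21, Gold 7, Silver 8, Violet 6.
Jefferson: Red 6, Blue 6, Green 22, Gold 7, Silver 7, Violet 6.
Green gets 21 under Hamilton and 22 under Jefferson.

Jefferson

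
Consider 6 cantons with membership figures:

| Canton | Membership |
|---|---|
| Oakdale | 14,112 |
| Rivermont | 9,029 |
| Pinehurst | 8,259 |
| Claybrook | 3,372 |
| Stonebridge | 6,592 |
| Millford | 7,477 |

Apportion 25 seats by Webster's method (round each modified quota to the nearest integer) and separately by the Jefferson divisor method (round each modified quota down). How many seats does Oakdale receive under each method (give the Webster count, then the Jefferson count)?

7 and 8

Webster: Oakdale 7, Rivermont 5, Pinehurst 4, Claybrook 2, Stonebridge 3, Millford 4.
Jefferson: Oakdale 8, Rivermont 5, Pinehurst 4, Claybrook 1, Stonebridge 3, Millford 4.
Oakdale gets 7 under Webster and 8 under Jefferson.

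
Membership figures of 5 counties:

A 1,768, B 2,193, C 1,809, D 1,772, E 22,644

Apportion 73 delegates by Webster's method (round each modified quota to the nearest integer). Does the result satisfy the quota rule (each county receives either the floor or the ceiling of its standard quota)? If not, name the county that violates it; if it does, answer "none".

Standard quotas: A 4.276, B 5.303, C 4.375, D 4.285, E 54.761.
Webster allocation: A 4, B 5, C 4, D 4, E 56.
E has quota 54.761 (lower 54, upper 55) but receives 56 — outside the quota interval.

E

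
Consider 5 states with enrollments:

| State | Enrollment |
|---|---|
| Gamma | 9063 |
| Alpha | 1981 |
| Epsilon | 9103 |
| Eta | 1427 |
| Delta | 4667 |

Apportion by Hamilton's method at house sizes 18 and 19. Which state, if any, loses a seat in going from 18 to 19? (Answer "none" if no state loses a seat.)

At 18 seats: Gamma 6, Alpha 2, Epsilon 6, Eta 1, Delta 3.
At 19 seats: Gamma 7, Alpha 1, Epsilon 7, Eta 1, Delta 3.
Alpha drops from 2 to 1.

Alpha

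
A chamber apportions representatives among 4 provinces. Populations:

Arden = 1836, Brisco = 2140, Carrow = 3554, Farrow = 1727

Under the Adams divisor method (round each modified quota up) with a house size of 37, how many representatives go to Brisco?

Standard divisor 9257/37 ≈ 250.189; standard quotas: Arden 7.338, Brisco 8.554, Carrow 14.205, Farrow 6.903.
Rounding up gives 8, 9, 15, 7 = 39 seats, so the divisor must be adjusted.
With modified divisor 265: modified quotas Arden 6.928, Brisco 8.075, Carrow 13.411, Farrow 6.517.
Rounding up: Arden 7, Brisco 9, Carrow 14, Farrow 7 (total 37).
Brisco receives 9.

9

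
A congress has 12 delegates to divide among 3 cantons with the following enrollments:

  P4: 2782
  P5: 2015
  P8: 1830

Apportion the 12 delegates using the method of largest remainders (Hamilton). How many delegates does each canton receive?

Total 6627; standard divisor 6627/12 ≈ 552.25.
Standard quotas: P4 5.038, P5 3.649, P8 3.314.
Lower quotas: P4 5, P5 3, P8 3 (sum 11, leaving 1 seat).
Remainders in descending order: P5 0.649, P8 0.314, P4 0.038.
The surplus seat goes to P5.

P4=5, P5=4, P8=3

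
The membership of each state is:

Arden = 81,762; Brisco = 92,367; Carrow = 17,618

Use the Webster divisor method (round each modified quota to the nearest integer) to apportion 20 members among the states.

Standard divisor 191747/20 ≈ 9587.35; standard quotas: Arden 8.528, Brisco 9.634, Carrow 1.838.
Rounding to the nearest integer gives 9, 10, 2 = 21 seats, so the divisor must be adjusted.
With modified divisor 9700: modified quotas Arden 8.429, Brisco 9.522, Carrow 1.816.
Rounding to the nearest integer: Arden 8, Brisco 10, Carrow 2 (total 20).

Arden: 8, Brisco: 10, Carrow: 2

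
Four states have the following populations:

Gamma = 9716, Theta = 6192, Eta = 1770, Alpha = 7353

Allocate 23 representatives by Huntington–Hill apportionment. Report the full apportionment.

With divisor 1133: modified quotas Gamma 8.575, Theta 5.465, Eta 1.562, Alpha 6.490.
Geometric-mean thresholds: Gamma √(8·9)=8.485, Theta √(5·6)=5.477, Eta √(1·2)=1.414, Alpha √(6·7)=6.481.
Each quota rounded against its threshold gives Gamma 9, Theta 5, Eta 2, Alpha 7 (total 23).

Gamma: 9; Theta: 5; Eta: 2; Alpha: 7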